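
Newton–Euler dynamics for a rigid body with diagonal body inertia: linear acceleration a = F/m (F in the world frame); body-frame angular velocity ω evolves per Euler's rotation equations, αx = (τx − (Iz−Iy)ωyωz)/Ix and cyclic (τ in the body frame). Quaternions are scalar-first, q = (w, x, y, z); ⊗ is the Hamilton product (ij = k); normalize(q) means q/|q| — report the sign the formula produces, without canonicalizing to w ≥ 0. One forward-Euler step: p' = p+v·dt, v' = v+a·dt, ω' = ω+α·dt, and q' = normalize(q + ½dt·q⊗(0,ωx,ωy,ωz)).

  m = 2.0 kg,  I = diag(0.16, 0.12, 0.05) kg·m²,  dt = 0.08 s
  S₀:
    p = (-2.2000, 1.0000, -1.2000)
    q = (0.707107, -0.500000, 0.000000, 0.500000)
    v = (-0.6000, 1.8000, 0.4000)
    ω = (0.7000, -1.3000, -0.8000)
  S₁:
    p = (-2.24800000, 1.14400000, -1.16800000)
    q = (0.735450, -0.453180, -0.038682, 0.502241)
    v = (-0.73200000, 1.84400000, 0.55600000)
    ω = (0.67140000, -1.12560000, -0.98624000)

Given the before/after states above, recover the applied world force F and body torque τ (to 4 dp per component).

F = (-3.3000, 1.1000, 3.9000)
τ = (-0.1300, 0.2000, -0.0800)

rate change Δω = (-0.02860000, 0.17440000, -0.18624000)
I·α + gyro = (-0.1300, 0.2000, -0.0800)
v₁ − v₀ = (-0.13200000, 0.04400000, 0.15600000)
m·(v₁−v₀)/dt = (-3.3000, 1.1000, 3.9000)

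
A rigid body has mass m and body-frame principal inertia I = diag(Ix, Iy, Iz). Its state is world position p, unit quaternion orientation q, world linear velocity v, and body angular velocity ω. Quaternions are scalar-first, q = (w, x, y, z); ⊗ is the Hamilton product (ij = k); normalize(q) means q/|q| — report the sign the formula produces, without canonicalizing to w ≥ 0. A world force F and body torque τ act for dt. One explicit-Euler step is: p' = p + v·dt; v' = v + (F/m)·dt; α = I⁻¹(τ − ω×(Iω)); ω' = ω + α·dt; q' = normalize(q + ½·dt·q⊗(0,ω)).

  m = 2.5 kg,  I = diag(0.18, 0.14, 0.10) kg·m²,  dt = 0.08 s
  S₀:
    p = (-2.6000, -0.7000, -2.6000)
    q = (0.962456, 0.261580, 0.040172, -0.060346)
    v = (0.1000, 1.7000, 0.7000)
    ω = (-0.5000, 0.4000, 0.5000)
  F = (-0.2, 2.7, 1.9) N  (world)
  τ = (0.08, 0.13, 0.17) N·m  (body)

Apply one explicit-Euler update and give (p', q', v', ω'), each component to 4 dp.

p' = (-2.5920, -0.5640, -2.5440)
q' = (0.9677, 0.2440, 0.0515, -0.0361)
v' = (0.0936, 1.7864, 0.7608)
ω' = (-0.4609, 0.4857, 0.6296)

a = (-0.0800, 1.0800, 0.7600)
new position p' = (-2.5920, -0.5640, -2.5440)
v + (F/m)dt = (0.0936, 1.7864, 0.7608)
gyro term ω×Iω = (-0.0080, -0.0200, 0.0080)
angular accel α = (0.4889, 1.0714, 1.6200)
ω + α·dt = (-0.4609, 0.4857, 0.6296)
q⊗(0,ω) = (0.1448942, -0.4370036, 0.2843654, 0.6059460)
q + ½dt·q⊗(0,ω), renormalized = (0.9677, 0.2440, 0.0515, -0.0361)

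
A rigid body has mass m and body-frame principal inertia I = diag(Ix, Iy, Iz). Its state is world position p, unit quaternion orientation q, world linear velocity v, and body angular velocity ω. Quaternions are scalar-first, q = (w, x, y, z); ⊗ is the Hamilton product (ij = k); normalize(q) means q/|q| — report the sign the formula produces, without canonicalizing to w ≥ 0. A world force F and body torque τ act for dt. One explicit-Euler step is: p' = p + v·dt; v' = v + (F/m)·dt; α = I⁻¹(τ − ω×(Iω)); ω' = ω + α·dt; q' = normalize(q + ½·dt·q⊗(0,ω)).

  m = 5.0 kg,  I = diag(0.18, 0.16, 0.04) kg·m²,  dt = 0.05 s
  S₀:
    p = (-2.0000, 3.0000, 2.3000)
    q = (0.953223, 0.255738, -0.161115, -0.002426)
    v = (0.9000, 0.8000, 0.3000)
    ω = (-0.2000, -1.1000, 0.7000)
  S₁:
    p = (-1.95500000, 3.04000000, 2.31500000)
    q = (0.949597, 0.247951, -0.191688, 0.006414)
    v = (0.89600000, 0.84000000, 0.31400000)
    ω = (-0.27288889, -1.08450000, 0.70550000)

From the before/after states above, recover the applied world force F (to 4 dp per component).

F = (-0.4000, 4.0000, 1.4000)

velocity change Δv = (-0.00400000, 0.04000000, 0.01400000)
m·(v₁−v₀)/dt = (-0.4000, 4.0000, 1.4000)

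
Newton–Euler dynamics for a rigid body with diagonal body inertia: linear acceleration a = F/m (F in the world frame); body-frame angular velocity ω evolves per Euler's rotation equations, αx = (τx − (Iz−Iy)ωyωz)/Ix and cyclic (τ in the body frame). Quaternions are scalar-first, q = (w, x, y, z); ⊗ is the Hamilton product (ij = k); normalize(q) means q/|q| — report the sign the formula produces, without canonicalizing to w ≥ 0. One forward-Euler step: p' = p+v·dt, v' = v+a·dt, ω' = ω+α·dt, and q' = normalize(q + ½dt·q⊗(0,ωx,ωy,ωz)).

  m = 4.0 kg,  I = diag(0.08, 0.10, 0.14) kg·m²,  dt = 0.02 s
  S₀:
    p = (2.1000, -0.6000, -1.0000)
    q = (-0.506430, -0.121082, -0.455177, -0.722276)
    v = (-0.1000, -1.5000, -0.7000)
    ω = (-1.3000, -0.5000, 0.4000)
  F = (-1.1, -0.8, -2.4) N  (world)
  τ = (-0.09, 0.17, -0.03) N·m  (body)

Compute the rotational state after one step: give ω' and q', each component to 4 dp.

α = I⁻¹(τ − ω×Iω) = (-1.0250, 1.3880, -0.3071)
ω' = ω + α·dt = (-1.3205, -0.4722, 0.3939)
Hamilton product q⊗(0,ω) = (-0.0960847, 0.1151502, 1.2406066, -0.7337611)
q' = normalize(q + ½dt·q⊗(0,ω)) = (-0.5073, -0.1199, -0.4427, -0.7295)

ω' = (-1.3205, -0.4722, 0.3939)
q' = (-0.5073, -0.1199, -0.4427, -0.7295)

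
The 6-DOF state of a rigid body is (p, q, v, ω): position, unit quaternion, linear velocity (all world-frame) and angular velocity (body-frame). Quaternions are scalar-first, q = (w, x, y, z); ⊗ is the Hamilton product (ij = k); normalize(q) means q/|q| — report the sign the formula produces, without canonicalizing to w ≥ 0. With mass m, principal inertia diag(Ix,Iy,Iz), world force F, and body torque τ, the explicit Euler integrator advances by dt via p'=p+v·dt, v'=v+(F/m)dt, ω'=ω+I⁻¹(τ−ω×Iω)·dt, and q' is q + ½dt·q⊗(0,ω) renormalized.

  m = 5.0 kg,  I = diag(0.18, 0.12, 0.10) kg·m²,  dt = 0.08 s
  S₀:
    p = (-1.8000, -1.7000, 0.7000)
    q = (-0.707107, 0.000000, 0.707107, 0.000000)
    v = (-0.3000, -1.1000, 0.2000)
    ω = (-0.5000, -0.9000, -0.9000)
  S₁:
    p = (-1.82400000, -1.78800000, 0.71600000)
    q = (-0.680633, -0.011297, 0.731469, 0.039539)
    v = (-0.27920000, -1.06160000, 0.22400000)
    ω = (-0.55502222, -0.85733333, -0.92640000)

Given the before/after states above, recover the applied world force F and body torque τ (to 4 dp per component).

ω₁ − ω₀ = (-0.05502222, 0.04266667, -0.02640000)
precession coupling = (-0.0162, 0.0360, -0.0270)
τ = I·(Δω/dt) + ω₀×(Iω₀) = (-0.1400, 0.1000, -0.0600)
v₁ − v₀ = (0.02080000, 0.03840000, 0.02400000)
applied force F = (1.3000, 2.4000, 1.5000)

F = (1.3000, 2.4000, 1.5000)
τ = (-0.1400, 0.1000, -0.0600)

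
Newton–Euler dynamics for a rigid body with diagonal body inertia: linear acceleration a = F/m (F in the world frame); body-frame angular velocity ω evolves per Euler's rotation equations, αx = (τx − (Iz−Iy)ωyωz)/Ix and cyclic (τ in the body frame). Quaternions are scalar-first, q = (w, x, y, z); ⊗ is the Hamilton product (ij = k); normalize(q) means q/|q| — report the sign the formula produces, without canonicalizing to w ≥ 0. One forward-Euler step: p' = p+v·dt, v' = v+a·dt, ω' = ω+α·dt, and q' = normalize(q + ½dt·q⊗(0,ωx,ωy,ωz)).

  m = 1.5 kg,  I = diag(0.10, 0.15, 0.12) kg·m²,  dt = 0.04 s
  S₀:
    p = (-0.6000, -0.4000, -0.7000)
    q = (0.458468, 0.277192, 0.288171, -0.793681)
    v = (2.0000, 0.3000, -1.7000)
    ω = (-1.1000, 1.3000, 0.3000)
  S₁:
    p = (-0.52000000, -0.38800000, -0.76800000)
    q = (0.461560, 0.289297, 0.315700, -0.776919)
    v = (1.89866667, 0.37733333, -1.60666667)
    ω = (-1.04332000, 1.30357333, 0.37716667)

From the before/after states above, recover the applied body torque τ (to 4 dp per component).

τ = (0.1300, 0.0200, 0.1600)

ω₁ − ω₀ = (0.05668000, 0.00357333, 0.07716667)
τ = I·(Δω/dt) + ω₀×(Iω₀) = (0.1300, 0.0200, 0.1600)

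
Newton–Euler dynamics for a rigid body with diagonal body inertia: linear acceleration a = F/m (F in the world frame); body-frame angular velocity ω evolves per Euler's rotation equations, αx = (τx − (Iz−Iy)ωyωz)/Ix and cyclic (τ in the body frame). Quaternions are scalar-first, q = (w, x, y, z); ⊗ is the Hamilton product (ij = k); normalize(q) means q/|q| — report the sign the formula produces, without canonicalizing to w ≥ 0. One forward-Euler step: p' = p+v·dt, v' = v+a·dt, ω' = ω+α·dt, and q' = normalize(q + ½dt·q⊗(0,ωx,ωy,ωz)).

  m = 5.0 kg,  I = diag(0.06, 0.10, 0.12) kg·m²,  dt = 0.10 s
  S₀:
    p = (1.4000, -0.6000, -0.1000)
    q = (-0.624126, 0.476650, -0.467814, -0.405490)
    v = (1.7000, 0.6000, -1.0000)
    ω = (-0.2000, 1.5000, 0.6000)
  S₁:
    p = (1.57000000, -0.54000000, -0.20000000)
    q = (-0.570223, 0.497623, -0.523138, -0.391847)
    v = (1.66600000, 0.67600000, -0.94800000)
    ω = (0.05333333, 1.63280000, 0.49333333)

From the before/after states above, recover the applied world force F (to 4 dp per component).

F = (-1.7000, 3.8000, 2.6000)

velocity change Δv = (-0.03400000, 0.07600000, 0.05200000)
F = m·Δv/dt = (-1.7000, 3.8000, 2.6000)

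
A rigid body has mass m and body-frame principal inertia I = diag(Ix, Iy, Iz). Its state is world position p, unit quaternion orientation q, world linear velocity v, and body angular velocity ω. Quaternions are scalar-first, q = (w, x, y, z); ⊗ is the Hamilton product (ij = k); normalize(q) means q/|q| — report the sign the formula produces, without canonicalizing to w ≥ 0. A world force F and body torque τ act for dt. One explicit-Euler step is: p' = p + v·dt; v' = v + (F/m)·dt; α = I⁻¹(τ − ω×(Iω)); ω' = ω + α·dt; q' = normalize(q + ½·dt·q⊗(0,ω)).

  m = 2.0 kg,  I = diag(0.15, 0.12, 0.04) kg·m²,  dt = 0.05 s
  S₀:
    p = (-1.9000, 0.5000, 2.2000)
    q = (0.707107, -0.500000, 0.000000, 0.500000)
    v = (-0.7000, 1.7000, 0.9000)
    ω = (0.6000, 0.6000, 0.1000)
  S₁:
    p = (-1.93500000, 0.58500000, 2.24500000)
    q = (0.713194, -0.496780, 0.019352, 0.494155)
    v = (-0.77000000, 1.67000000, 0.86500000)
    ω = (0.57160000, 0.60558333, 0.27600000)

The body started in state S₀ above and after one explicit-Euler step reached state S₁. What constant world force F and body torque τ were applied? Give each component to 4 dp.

F = (-2.8000, -1.2000, -1.4000)
τ = (-0.0900, 0.0200, 0.1300)

Δω = ω₁−ω₀ = (-0.02840000, 0.00558333, 0.17600000)
precession coupling = (-0.0048, 0.0066, -0.0108)
applied torque τ = (-0.0900, 0.0200, 0.1300)
velocity change Δv = (-0.07000000, -0.03000000, -0.03500000)
m·(v₁−v₀)/dt = (-2.8000, -1.2000, -1.4000)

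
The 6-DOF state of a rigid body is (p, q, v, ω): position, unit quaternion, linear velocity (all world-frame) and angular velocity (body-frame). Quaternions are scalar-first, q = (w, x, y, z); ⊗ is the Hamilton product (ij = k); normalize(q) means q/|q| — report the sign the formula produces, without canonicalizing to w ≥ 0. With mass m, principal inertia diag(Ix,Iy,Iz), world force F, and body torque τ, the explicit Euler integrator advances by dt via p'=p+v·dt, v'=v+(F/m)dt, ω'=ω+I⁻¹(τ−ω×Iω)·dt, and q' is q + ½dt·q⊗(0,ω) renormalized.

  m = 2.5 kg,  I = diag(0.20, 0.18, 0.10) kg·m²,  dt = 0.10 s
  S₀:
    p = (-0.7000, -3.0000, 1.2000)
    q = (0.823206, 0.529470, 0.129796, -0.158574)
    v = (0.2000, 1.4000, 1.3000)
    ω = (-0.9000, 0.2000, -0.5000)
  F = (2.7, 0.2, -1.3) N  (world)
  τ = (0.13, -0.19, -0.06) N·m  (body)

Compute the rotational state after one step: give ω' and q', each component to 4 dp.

ω' = (-0.8390, 0.0694, -0.5636)
q' = (0.8406, 0.4901, 0.1582, -0.1678)

angular accel α = (0.6100, -1.3056, -0.6360)
new body rate ω' = (-0.8390, 0.0694, -0.5636)
Hamilton product q⊗(0,ω) = (0.3712768, -0.7740686, 0.5720928, -0.1888926)
q + ½dt·q⊗(0,ω), renormalized = (0.8406, 0.4901, 0.1582, -0.1678)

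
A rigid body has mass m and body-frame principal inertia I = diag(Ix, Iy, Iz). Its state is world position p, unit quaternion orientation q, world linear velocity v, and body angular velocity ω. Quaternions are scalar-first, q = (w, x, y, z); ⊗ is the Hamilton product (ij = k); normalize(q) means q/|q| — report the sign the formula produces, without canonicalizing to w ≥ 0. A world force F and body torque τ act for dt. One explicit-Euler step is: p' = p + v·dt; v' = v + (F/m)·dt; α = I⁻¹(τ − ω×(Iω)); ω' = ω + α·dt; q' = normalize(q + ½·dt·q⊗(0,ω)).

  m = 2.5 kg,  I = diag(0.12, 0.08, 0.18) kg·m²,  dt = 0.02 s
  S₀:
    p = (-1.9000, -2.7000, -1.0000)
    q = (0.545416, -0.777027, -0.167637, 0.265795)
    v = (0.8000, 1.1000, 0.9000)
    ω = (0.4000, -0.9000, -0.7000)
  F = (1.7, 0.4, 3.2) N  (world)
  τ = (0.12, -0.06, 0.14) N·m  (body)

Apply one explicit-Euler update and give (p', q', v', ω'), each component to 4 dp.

p' = (-1.8840, -2.6780, -0.9820)
q' = (0.5488, -0.7712, -0.1769, 0.2696)
v' = (0.8136, 1.1032, 0.9256)
ω' = (0.4095, -0.9192, -0.6860)

ω×(Iω) gyroscopic = (0.0630, 0.0168, 0.0144)
α = I⁻¹(τ − ω×Iω) = (0.4750, -0.9600, 0.6978)
ω' = ω + α·dt = (0.4095, -0.9192, -0.6860)
Hamilton product q⊗(0,ω) = (0.3459940, 0.5747278, -0.9284753, 0.3845879)
q + ½dt·q⊗(0,ω), renormalized = (0.5488, -0.7712, -0.1769, 0.2696)
new position p' = (-1.8840, -2.6780, -0.9820)
v' = v + a·dt = (0.8136, 1.1032, 0.9256)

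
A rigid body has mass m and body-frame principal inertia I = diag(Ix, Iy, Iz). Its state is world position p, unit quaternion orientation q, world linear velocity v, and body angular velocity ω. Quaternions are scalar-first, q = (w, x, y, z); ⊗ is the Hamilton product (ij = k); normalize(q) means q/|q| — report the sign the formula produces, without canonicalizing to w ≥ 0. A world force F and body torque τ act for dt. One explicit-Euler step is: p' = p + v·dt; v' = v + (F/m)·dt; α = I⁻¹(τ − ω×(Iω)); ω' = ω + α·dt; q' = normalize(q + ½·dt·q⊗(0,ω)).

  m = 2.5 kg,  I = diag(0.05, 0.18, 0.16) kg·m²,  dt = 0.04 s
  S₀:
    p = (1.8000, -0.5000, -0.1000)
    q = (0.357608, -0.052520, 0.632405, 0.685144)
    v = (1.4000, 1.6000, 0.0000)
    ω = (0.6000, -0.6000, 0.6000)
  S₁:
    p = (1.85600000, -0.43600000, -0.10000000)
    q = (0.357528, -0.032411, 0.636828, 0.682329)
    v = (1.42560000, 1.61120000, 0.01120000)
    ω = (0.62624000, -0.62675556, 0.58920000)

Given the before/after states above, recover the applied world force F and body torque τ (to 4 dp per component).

v₁ − v₀ = (0.02560000, 0.01120000, 0.01120000)
applied force F = (1.6000, 0.7000, 0.7000)
Δω = ω₁−ω₀ = (0.02624000, -0.02675556, -0.01080000)
gyro term ω₀×Iω₀ = (0.0072, -0.0396, -0.0468)
τ = I·(Δω/dt) + ω₀×(Iω₀) = (0.0400, -0.1600, -0.0900)

F = (1.6000, 0.7000, 0.7000)
τ = (0.0400, -0.1600, -0.0900)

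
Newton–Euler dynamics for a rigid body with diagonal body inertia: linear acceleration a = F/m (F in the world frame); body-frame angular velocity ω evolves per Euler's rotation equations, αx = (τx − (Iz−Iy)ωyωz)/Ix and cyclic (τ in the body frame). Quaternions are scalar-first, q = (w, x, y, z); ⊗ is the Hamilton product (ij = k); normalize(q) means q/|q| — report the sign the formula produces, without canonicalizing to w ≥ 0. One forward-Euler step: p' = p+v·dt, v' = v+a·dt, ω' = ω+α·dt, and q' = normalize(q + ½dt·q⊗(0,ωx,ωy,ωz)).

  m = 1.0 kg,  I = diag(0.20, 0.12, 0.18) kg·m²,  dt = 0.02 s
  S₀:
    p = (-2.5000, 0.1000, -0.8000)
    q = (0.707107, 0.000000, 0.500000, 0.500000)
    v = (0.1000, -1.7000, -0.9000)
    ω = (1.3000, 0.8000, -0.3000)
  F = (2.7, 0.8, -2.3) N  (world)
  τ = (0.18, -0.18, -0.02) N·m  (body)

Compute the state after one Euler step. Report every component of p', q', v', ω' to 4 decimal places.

p' = (-2.4980, 0.0660, -0.8180)
q' = (0.7045, 0.0037, 0.5121, 0.4913)
v' = (0.1540, -1.6840, -0.9460)
ω' = (1.3194, 0.7713, -0.2930)

angular accel α = (0.9720, -1.4350, 0.3511)
ω + α·dt = (1.3194, 0.7713, -0.2930)
q⊗(0,ω) = (-0.2500000, 0.3692391, 1.2156856, -0.8621321)
updated quaternion q' = (0.7045, 0.0037, 0.5121, 0.4913)
a = (2.7000, 0.8000, -2.3000)
p + v·dt = (-2.4980, 0.0660, -0.8180)
new velocity v' = (0.1540, -1.6840, -0.9460)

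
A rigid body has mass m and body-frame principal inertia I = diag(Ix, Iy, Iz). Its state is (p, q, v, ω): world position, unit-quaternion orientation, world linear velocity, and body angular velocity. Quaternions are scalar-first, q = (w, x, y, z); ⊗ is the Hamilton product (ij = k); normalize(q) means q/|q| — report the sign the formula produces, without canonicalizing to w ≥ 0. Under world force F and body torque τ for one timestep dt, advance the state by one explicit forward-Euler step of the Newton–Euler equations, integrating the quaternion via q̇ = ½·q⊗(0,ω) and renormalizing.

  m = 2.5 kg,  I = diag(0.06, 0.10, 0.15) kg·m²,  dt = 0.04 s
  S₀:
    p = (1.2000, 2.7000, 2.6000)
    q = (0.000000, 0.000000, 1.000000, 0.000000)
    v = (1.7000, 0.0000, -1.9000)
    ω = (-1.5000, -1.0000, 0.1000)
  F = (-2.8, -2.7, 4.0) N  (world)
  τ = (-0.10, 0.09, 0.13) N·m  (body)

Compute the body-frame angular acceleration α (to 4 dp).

ω×(Iω) gyroscopic = (-0.0050, 0.0135, 0.0600)
α = I⁻¹(τ − ω×Iω) = (-1.5833, 0.7650, 0.4667)

α = (-1.5833, 0.7650, 0.4667)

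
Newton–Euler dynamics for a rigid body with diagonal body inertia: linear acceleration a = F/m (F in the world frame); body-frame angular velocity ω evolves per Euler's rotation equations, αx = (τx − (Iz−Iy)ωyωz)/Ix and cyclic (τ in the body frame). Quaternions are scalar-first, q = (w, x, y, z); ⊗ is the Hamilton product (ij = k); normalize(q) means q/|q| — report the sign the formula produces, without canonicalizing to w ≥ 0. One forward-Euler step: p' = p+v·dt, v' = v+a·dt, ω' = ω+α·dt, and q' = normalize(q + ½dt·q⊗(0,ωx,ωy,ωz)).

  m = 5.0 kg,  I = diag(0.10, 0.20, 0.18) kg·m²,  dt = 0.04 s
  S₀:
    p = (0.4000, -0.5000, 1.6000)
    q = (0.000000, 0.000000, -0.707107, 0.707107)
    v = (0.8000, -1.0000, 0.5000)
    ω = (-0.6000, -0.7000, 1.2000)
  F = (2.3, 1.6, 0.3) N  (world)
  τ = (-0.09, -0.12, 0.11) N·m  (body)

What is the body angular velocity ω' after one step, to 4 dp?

ω' = (-0.6427, -0.7355, 1.2151)

precession coupling ω×(Iω) = (0.0168, 0.0576, 0.0420)
α = I⁻¹(τ − ω×Iω) = (-1.0680, -0.8880, 0.3778)
ω + α·dt = (-0.6427, -0.7355, 1.2151)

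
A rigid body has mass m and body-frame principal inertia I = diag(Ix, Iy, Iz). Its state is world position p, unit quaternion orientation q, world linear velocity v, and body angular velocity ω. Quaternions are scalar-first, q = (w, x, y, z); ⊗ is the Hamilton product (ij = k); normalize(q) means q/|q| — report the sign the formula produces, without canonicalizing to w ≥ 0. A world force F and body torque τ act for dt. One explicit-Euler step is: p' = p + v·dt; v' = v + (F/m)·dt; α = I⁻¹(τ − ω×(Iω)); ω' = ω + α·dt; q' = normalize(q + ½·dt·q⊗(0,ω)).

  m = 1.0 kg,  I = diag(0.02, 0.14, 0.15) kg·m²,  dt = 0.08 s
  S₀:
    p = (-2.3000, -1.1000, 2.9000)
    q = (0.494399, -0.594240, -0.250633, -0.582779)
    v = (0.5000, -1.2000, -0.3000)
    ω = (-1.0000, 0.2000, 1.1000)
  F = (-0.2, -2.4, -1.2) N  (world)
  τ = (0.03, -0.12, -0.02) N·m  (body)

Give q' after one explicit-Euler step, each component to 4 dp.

Hamilton product q⊗(0,ω) = (0.0969435, -0.6535395, 1.3353228, 0.1743579)
updated quaternion q' = (0.4974, -0.6193, -0.1969, -0.5748)

q' = (0.4974, -0.6193, -0.1969, -0.5748)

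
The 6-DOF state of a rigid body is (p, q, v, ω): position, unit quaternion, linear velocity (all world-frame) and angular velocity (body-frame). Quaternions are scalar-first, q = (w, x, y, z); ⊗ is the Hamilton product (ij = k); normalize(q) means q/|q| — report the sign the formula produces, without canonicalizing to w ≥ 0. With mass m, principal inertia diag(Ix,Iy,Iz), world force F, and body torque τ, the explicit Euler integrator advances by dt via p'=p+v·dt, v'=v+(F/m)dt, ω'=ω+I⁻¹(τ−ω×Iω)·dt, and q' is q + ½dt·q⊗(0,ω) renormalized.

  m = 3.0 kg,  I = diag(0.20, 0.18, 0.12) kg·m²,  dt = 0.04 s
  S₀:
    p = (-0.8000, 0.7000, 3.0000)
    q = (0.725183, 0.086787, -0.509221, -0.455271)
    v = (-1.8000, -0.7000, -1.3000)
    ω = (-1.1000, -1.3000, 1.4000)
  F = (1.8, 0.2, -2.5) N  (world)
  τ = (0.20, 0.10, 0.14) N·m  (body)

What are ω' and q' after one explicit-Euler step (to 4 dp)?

ω' = (-1.0818, -1.2504, 1.4562)
q' = (0.7259, 0.0447, -0.5200, -0.4480)

α = I⁻¹(τ − ω×Iω) = (0.4540, 1.2400, 1.4050)
ω' = ω + α·dt = (-1.0818, -1.2504, 1.4562)
2q̇ = q⊗(0,ω) = (0.0708578, -2.1024630, -0.5634416, 0.3422900)
updated quaternion q' = (0.7259, 0.0447, -0.5200, -0.4480)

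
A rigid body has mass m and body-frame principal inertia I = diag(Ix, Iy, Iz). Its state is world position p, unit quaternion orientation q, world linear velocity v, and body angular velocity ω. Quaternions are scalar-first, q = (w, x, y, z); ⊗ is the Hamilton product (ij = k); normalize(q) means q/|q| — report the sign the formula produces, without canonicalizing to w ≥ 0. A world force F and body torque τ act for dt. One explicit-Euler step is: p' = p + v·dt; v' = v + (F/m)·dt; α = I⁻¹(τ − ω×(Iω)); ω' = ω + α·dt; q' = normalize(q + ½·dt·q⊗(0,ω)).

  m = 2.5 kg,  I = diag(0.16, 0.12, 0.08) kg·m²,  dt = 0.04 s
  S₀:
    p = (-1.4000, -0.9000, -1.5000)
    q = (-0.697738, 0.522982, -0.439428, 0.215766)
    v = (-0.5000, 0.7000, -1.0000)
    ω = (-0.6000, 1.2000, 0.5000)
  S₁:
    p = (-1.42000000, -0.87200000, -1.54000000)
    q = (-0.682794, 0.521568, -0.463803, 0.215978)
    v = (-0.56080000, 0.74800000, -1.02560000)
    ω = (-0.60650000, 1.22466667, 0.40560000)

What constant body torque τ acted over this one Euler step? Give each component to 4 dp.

rate change Δω = (-0.00650000, 0.02466667, -0.09440000)
gyro term ω₀×Iω₀ = (-0.0240, -0.0240, 0.0288)
τ = I·(Δω/dt) + ω₀×(Iω₀) = (-0.0500, 0.0500, -0.1600)

τ = (-0.0500, 0.0500, -0.1600)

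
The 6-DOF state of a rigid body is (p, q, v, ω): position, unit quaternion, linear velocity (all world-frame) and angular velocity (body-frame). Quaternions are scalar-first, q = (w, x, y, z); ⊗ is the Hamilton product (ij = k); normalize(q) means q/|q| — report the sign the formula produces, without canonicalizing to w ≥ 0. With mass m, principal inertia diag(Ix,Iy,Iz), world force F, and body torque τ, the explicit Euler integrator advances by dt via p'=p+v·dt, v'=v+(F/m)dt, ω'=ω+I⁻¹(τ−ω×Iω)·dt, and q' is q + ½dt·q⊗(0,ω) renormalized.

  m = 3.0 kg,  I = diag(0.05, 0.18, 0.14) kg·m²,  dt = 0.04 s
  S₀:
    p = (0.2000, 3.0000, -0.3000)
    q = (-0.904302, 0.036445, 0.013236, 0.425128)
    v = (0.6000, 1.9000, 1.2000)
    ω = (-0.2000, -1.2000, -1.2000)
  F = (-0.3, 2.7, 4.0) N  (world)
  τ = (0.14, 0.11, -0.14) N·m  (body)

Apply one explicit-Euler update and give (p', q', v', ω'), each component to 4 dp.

precession coupling ω×(Iω) = (-0.0576, -0.0216, 0.0312)
(τ − ω×Iω)/I = (3.9520, 0.7311, -1.2229)
ω' = ω + α·dt = (-0.0419, -1.1708, -1.2489)
Hamilton product q⊗(0,ω) = (0.5333258, 0.6751308, 1.0438708, 1.0440756)
q + ½dt·q⊗(0,ω), renormalized = (-0.8931, 0.0499, 0.0341, 0.4457)
linear accel F/m = (-0.1000, 0.9000, 1.3333)
p + v·dt = (0.2240, 3.0760, -0.2520)
v + (F/m)dt = (0.5960, 1.9360, 1.2533)

p' = (0.2240, 3.0760, -0.2520)
q' = (-0.8931, 0.0499, 0.0341, 0.4457)
v' = (0.5960, 1.9360, 1.2533)
ω' = (-0.0419, -1.1708, -1.2489)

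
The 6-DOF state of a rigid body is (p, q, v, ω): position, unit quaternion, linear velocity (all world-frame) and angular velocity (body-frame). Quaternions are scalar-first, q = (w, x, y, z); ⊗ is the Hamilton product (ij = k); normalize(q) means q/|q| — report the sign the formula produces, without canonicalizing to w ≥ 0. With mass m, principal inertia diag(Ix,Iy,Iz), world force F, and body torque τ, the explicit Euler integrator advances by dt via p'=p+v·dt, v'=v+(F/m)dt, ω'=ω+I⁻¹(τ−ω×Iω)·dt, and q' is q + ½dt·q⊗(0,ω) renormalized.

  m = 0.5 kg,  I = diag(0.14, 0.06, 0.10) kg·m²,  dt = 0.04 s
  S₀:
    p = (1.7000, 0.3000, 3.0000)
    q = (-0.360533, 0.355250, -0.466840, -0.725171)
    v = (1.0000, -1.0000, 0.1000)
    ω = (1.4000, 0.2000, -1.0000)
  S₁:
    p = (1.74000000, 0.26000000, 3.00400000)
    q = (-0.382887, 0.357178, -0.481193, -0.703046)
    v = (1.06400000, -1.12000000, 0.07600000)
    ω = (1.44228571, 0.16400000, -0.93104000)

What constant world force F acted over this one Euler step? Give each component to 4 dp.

F = (0.8000, -1.5000, -0.3000)

Δv = v₁−v₀ = (0.06400000, -0.12000000, -0.02400000)
m·(v₁−v₀)/dt = (0.8000, -1.5000, -0.3000)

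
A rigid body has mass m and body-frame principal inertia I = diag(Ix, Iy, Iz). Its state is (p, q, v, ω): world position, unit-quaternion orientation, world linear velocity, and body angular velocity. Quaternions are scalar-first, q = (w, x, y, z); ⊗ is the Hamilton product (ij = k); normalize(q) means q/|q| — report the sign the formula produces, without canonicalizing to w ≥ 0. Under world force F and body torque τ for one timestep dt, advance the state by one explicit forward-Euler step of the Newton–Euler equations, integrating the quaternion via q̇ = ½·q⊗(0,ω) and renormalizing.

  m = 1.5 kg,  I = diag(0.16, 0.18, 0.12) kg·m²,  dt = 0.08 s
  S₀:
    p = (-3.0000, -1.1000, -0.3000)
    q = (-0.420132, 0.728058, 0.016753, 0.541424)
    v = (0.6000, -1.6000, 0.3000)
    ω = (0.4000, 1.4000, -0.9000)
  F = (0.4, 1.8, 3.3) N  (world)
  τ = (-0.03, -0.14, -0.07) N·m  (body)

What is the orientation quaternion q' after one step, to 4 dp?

q⊗(0,ω) = (0.1726042, -0.9411241, 0.2836370, 1.3906988)
q + ½dt·q⊗(0,ω), renormalized = (-0.4123, 0.6888, 0.0280, 0.5957)

q' = (-0.4123, 0.6888, 0.0280, 0.5957)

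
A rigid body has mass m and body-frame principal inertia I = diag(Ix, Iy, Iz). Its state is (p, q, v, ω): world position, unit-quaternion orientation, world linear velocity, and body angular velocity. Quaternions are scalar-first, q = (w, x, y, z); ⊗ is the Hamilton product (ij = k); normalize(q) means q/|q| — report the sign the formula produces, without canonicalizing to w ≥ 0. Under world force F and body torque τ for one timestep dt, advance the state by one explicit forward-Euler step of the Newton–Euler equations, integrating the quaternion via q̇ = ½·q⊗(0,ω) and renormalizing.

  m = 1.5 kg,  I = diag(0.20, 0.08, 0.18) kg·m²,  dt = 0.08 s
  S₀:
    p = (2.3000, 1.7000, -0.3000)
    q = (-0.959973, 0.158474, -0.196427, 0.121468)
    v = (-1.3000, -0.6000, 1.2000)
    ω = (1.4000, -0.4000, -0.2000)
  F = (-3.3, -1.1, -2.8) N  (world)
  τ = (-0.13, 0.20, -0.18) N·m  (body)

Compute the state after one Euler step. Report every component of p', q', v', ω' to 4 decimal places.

p' = (2.1960, 1.6520, -0.2040)
q' = (-0.9693, 0.1080, -0.1727, 0.1374)
v' = (-1.4760, -0.6587, 1.0507)
ω' = (1.3448, -0.1944, -0.3099)

linear accel F/m = (-2.2000, -0.7333, -1.8667)
p + v·dt = (2.1960, 1.6520, -0.2040)
new velocity v' = (-1.4760, -0.6587, 1.0507)
precession coupling ω×(Iω) = (0.0080, -0.0056, 0.0672)
angular accel α = (-0.6900, 2.5700, -1.3733)
new body rate ω' = (1.3448, -0.1944, -0.3099)
Hamilton product q⊗(0,ω) = (-0.2761408, -1.2560896, 0.5857392, 0.4036028)
q + ½dt·q⊗(0,ω), renormalized = (-0.9693, 0.1080, -0.1727, 0.1374)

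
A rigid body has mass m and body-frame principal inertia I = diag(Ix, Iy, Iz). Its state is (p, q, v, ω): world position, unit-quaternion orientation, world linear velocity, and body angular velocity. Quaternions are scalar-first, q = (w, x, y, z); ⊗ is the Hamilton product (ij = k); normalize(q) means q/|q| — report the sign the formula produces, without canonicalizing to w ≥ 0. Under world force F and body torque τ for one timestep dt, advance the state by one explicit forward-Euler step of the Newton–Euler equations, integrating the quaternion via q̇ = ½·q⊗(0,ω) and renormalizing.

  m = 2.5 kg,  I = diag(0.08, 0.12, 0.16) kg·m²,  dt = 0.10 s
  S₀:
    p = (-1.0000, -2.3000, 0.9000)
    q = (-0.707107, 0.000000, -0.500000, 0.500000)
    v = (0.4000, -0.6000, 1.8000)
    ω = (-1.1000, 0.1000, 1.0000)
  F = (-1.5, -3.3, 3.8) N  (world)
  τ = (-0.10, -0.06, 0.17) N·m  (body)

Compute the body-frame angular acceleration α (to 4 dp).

gyro term ω×Iω = (0.0040, 0.0880, -0.0044)
α = I⁻¹(τ − ω×Iω) = (-1.3000, -1.2333, 1.0900)

α = (-1.3000, -1.2333, 1.0900)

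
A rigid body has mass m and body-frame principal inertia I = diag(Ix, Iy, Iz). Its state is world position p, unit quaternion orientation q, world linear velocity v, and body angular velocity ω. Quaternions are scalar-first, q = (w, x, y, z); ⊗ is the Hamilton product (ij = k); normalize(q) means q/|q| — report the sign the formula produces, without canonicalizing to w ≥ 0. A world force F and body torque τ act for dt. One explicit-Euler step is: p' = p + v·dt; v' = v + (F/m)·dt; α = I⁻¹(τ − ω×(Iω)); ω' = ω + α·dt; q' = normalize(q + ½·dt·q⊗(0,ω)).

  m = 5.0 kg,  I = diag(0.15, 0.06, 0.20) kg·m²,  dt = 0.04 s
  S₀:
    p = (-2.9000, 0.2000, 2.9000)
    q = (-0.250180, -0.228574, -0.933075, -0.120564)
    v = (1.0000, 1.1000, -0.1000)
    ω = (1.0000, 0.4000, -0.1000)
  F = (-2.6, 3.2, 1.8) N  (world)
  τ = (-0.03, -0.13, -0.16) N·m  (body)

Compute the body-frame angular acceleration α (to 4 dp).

precession coupling ω×(Iω) = (-0.0056, 0.0050, -0.0360)
(τ − ω×Iω)/I = (-0.1627, -2.2500, -0.6200)

α = (-0.1627, -2.2500, -0.6200)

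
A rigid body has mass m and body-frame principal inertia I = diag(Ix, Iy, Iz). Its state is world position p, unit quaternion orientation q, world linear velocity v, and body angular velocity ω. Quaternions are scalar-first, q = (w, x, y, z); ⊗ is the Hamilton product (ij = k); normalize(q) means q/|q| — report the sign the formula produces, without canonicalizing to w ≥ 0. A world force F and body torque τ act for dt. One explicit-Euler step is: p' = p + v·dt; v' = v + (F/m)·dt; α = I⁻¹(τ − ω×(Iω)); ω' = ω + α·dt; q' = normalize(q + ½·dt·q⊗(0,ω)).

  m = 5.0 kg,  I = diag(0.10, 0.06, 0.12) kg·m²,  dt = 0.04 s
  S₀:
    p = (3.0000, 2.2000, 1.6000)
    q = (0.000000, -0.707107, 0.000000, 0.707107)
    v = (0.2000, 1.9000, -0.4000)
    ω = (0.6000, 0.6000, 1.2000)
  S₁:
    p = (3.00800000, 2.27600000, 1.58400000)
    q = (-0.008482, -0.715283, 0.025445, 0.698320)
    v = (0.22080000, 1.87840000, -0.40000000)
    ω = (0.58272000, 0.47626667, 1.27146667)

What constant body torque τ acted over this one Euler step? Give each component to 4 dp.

τ = (0.0000, -0.2000, 0.2000)

ω₁ − ω₀ = (-0.01728000, -0.12373333, 0.07146667)
τ = I·(Δω/dt) + ω₀×(Iω₀) = (0.0000, -0.2000, 0.2000)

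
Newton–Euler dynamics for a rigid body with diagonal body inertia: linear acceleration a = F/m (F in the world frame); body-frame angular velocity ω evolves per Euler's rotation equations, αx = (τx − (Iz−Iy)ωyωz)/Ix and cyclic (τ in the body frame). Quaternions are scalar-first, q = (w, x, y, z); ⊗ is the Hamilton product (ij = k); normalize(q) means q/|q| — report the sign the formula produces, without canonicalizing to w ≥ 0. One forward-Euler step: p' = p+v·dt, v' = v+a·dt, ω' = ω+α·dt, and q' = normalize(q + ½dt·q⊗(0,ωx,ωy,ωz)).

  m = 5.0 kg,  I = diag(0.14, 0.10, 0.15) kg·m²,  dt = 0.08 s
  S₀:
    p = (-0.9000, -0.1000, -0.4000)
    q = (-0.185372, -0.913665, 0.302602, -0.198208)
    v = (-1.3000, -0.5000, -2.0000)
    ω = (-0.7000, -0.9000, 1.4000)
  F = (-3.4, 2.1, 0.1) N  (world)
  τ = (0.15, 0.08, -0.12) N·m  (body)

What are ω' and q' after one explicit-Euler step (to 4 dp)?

ω' = (-0.5783, -0.8438, 1.3494)
q' = (-0.1885, -0.8963, 0.3650, -0.1668)

α = I⁻¹(τ − ω×Iω) = (1.5214, 0.7020, -0.6320)
new body rate ω' = (-0.5783, -0.8438, 1.3494)
q⊗(0,ω) = (-0.0897325, 0.3750160, 1.5847114, 0.7745991)
q + ½dt·q⊗(0,ω), renormalized = (-0.1885, -0.8963, 0.3650, -0.1668)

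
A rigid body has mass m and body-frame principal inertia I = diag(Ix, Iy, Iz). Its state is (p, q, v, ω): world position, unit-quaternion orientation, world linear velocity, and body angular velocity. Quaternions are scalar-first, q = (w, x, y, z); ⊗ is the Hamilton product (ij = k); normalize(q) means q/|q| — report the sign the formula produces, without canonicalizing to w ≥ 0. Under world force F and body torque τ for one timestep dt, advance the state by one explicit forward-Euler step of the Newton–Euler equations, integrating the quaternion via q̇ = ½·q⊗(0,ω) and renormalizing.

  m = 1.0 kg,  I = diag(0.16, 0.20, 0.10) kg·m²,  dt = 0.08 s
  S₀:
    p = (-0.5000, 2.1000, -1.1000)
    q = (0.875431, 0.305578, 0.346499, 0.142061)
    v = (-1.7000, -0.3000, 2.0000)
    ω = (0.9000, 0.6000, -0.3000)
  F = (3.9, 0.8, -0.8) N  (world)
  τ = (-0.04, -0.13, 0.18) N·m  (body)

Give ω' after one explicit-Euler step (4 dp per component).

ω' = (0.8710, 0.5545, -0.1733)

(τ − ω×Iω)/I = (-0.3625, -0.5690, 1.5840)
ω + α·dt = (0.8710, 0.5545, -0.1733)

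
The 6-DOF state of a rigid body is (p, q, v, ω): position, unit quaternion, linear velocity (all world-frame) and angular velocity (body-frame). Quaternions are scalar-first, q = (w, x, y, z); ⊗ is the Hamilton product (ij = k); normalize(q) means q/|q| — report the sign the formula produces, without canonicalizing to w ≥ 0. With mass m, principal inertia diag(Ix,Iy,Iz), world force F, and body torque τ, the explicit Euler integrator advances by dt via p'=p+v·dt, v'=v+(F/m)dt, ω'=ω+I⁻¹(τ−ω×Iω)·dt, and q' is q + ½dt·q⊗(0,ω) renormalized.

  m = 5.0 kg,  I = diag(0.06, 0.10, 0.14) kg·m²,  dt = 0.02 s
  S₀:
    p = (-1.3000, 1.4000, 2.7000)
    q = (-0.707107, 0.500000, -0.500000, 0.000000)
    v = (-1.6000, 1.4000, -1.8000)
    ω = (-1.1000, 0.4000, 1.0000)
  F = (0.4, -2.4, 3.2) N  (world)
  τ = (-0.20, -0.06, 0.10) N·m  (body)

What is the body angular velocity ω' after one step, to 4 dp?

ω' = (-1.1720, 0.3704, 1.0168)

precession coupling ω×(Iω) = (0.0160, 0.0880, -0.0176)
α = I⁻¹(τ − ω×Iω) = (-3.6000, -1.4800, 0.8400)
ω + α·dt = (-1.1720, 0.3704, 1.0168)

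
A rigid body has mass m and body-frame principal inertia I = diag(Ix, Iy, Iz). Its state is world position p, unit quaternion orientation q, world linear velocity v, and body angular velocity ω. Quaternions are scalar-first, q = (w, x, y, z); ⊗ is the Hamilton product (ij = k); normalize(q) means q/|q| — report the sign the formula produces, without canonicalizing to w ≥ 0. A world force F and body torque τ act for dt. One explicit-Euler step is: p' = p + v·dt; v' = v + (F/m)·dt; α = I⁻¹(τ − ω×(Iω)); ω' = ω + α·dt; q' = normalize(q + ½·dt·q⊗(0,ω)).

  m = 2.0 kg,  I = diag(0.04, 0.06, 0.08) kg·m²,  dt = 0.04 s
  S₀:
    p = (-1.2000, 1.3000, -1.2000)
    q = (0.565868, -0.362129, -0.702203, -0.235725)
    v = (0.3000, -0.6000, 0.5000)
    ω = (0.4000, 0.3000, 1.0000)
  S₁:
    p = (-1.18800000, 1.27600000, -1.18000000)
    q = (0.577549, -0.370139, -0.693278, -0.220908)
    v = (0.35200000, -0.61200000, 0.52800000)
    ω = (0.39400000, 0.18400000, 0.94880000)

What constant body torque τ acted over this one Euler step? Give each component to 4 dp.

τ = (0.0000, -0.1900, -0.1000)

Δω = ω₁−ω₀ = (-0.00600000, -0.11600000, -0.05120000)
gyro term ω₀×Iω₀ = (0.0060, -0.0160, 0.0024)
I·α + gyro = (0.0000, -0.1900, -0.1000)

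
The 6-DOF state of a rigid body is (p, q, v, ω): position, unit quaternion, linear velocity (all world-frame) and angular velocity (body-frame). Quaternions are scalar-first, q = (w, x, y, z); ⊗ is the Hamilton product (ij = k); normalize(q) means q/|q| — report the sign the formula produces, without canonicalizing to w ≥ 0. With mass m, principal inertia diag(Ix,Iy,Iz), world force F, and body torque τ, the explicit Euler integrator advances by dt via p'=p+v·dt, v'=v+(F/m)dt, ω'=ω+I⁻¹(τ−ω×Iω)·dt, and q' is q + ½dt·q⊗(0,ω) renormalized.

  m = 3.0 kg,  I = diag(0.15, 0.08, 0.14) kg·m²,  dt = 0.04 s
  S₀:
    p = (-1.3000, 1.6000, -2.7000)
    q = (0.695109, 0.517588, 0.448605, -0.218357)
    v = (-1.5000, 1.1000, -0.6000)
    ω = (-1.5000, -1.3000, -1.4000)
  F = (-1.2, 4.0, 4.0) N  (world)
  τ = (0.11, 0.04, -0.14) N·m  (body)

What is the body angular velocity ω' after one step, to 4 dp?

ω' = (-1.4998, -1.2905, -1.4010)

(τ − ω×Iω)/I = (0.0053, 0.2375, -0.0250)
new body rate ω' = (-1.4998, -1.2905, -1.4010)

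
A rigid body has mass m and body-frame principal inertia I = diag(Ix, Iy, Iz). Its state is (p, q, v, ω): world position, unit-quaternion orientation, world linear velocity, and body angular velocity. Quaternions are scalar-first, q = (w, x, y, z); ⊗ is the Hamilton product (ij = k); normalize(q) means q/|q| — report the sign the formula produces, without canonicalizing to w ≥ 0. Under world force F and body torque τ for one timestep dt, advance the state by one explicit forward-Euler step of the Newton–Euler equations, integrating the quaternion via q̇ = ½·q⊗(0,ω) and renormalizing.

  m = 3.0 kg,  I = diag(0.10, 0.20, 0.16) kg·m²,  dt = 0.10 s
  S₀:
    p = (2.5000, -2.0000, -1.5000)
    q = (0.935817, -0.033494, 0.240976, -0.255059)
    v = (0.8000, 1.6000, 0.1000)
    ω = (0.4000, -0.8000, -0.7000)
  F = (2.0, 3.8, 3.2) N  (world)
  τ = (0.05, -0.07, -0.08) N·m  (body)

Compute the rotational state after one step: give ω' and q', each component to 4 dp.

ω×(Iω) gyroscopic = (-0.0224, 0.0168, -0.0320)
(τ − ω×Iω)/I = (0.7240, -0.4340, -0.3000)
ω' = ω + α·dt = (0.4724, -0.8434, -0.7300)
2q̇ = q⊗(0,ω) = (0.0276371, 0.0015964, -0.8741230, -0.7246671)
q + ½dt·q⊗(0,ω), renormalized = (0.9357, -0.0334, 0.1970, -0.2908)

ω' = (0.4724, -0.8434, -0.7300)
q' = (0.9357, -0.0334, 0.1970, -0.2908)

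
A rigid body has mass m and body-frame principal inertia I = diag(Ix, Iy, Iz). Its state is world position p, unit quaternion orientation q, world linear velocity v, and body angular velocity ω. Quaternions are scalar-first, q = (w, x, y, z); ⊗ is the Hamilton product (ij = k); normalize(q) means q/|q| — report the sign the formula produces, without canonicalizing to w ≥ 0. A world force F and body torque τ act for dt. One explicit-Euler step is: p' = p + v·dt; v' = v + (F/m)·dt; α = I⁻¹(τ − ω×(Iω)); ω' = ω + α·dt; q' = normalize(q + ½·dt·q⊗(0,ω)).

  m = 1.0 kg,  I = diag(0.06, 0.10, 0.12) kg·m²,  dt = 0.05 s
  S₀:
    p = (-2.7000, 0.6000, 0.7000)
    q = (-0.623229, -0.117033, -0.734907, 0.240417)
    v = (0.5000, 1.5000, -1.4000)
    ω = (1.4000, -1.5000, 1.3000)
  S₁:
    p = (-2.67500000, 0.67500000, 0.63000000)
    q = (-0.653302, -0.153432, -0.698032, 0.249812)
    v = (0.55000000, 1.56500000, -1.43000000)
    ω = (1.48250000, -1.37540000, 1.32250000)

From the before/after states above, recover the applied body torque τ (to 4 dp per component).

τ = (0.0600, 0.1400, -0.0300)

Δω = ω₁−ω₀ = (0.08250000, 0.12460000, 0.02250000)
τ = I·(Δω/dt) + ω₀×(Iω₀) = (0.0600, 0.1400, -0.0300)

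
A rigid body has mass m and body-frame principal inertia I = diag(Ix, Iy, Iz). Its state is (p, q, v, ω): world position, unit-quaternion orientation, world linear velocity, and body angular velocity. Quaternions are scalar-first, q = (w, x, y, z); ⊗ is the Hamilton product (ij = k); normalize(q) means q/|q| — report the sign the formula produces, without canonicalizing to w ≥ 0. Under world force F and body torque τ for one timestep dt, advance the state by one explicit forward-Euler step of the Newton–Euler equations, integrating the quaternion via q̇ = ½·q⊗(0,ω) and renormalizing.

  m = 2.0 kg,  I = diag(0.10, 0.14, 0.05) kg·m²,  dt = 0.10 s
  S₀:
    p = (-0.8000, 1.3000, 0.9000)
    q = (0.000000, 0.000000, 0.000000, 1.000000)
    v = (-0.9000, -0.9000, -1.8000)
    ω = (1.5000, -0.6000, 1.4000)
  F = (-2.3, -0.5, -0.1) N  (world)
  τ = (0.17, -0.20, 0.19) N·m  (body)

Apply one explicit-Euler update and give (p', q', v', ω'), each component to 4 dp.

p + v·dt = (-0.8900, 1.2100, 0.7200)
new velocity v' = (-1.0150, -0.9250, -1.8050)
precession coupling ω×(Iω) = (0.0756, 0.1050, -0.0360)
(τ − ω×Iω)/I = (0.9440, -2.1786, 4.5200)
new body rate ω' = (1.5944, -0.8179, 1.8520)
q⊗(0,ω) = (-1.4000000, 0.6000000, 1.5000000, 0.0000000)
updated quaternion q' = (-0.0696, 0.0298, 0.0746, 0.9943)

p' = (-0.8900, 1.2100, 0.7200)
q' = (-0.0696, 0.0298, 0.0746, 0.9943)
v' = (-1.0150, -0.9250, -1.8050)
ω' = (1.5944, -0.8179, 1.8520)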